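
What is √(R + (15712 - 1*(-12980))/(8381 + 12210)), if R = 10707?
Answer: √4540244028639/20591 ≈ 103.48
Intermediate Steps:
√(R + (15712 - 1*(-12980))/(8381 + 12210)) = √(10707 + (15712 - 1*(-12980))/(8381 + 12210)) = √(10707 + (15712 + 12980)/20591) = √(10707 + 28692*(1/20591)) = √(10707 + 28692/20591) = √(220496529/20591) = √4540244028639/20591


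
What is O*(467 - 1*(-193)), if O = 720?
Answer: 475200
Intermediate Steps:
O*(467 - 1*(-193)) = 720*(467 - 1*(-193)) = 720*(467 + 193) = 720*660 = 475200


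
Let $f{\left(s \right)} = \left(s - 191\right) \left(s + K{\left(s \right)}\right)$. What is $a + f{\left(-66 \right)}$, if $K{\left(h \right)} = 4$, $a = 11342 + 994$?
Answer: $28270$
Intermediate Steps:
$a = 12336$
$f{\left(s \right)} = \left(-191 + s\right) \left(4 + s\right)$ ($f{\left(s \right)} = \left(s - 191\right) \left(s + 4\right) = \left(-191 + s\right) \left(4 + s\right)$)
$a + f{\left(-66 \right)} = 12336 - \left(-11578 - 4356\right) = 12336 + \left(-764 + 4356 + 12342\right) = 12336 + 15934 = 28270$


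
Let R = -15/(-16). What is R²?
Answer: 225/256 ≈ 0.87891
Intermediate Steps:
R = 15/16 (R = -15*(-1/16) = 15/16 ≈ 0.93750)
R² = (15/16)² = 225/256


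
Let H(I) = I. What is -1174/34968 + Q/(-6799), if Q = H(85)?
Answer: -5477153/118873716 ≈ -0.046075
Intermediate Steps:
Q = 85
-1174/34968 + Q/(-6799) = -1174/34968 + 85/(-6799) = -1174*1/34968 + 85*(-1/6799) = -587/17484 - 85/6799 = -5477153/118873716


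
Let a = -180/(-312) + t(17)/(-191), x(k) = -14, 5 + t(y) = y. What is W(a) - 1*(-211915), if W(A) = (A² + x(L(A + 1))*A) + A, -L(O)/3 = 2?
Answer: 5225910574975/24661156 ≈ 2.1191e+5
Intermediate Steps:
t(y) = -5 + y
L(O) = -6 (L(O) = -3*2 = -6)
a = 2553/4966 (a = -180/(-312) + (-5 + 17)/(-191) = -180*(-1/312) + 12*(-1/191) = 15/26 - 12/191 = 2553/4966 ≈ 0.51410)
W(A) = A² - 13*A (W(A) = (A² - 14*A) + A = A² - 13*A)
W(a) - 1*(-211915) = 2553*(-13 + 2553/4966)/4966 - 1*(-211915) = (2553/4966)*(-62005/4966) + 211915 = -158298765/24661156 + 211915 = 5225910574975/24661156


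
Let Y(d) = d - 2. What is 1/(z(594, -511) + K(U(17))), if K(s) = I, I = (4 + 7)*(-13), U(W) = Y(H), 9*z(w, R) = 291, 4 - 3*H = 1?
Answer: -3/332 ≈ -0.0090361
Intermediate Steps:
H = 1 (H = 4/3 - ⅓*1 = 4/3 - ⅓ = 1)
z(w, R) = 97/3 (z(w, R) = (⅑)*291 = 97/3)
Y(d) = -2 + d
U(W) = -1 (U(W) = -2 + 1 = -1)
I = -143 (I = 11*(-13) = -143)
K(s) = -143
1/(z(594, -511) + K(U(17))) = 1/(97/3 - 143) = 1/(-332/3) = -3/332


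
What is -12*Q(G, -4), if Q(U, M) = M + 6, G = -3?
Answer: -24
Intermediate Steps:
Q(U, M) = 6 + M
-12*Q(G, -4) = -12*(6 - 4) = -12*2 = -24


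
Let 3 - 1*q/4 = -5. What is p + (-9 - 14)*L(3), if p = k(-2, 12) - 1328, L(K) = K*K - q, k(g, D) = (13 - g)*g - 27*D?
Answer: -1153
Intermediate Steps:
k(g, D) = -27*D + g*(13 - g) (k(g, D) = g*(13 - g) - 27*D = -27*D + g*(13 - g))
q = 32 (q = 12 - 4*(-5) = 12 + 20 = 32)
L(K) = -32 + K² (L(K) = K*K - 1*32 = K² - 32 = -32 + K²)
p = -1682 (p = (-1*(-2)² - 27*12 + 13*(-2)) - 1328 = (-1*4 - 324 - 26) - 1328 = (-4 - 324 - 26) - 1328 = -354 - 1328 = -1682)
p + (-9 - 14)*L(3) = -1682 + (-9 - 14)*(-32 + 3²) = -1682 - 23*(-32 + 9) = -1682 - 23*(-23) = -1682 + 529 = -1153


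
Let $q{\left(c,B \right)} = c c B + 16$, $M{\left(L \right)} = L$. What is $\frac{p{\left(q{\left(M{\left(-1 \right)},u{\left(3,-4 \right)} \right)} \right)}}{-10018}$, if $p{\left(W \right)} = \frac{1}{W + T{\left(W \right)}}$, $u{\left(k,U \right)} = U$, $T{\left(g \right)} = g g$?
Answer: $- \frac{1}{1562808} \approx -6.3987 \cdot 10^{-7}$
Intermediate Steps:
$T{\left(g \right)} = g^{2}$
$q{\left(c,B \right)} = 16 + B c^{2}$ ($q{\left(c,B \right)} = c^{2} B + 16 = B c^{2} + 16 = 16 + B c^{2}$)
$p{\left(W \right)} = \frac{1}{W + W^{2}}$
$\frac{p{\left(q{\left(M{\left(-1 \right)},u{\left(3,-4 \right)} \right)} \right)}}{-10018} = \frac{\frac{1}{16 - 4 \left(-1\right)^{2}} \frac{1}{1 + \left(16 - 4 \left(-1\right)^{2}\right)}}{-10018} = \frac{1}{\left(16 - 4\right) \left(1 + \left(16 - 4\right)\right)} \left(- \frac{1}{10018}\right) = \frac{1}{12 \left(1 + 12\right)} \left(- \frac{1}{10018}\right) = \frac{1}{12 \cdot 13} \left(- \frac{1}{10018}\right) = \frac{1}{12} \cdot \frac{1}{13} \left(- \frac{1}{10018}\right) = \frac{1}{156} \left(- \frac{1}{10018}\right) = - \frac{1}{1562808}$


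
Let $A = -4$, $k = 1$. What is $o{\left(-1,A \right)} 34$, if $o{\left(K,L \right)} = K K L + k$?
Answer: $-102$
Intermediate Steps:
$o{\left(K,L \right)} = 1 + L K^{2}$ ($o{\left(K,L \right)} = K K L + 1 = K^{2} L + 1 = L K^{2} + 1 = 1 + L K^{2}$)
$o{\left(-1,A \right)} 34 = \left(1 - 4 \left(-1\right)^{2}\right) 34 = \left(1 - 4\right) 34 = \left(-3\right) 34 = -102$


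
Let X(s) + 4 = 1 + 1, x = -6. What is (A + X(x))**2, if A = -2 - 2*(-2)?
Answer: 0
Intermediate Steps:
X(s) = -2 (X(s) = -4 + (1 + 1) = -4 + 2 = -2)
A = 2 (A = -2 + 4 = 2)
(A + X(x))**2 = (2 - 2)**2 = 0**2 = 0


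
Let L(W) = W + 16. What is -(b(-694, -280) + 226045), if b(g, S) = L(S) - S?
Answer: -226061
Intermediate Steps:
L(W) = 16 + W
b(g, S) = 16 (b(g, S) = (16 + S) - S = 16)
-(b(-694, -280) + 226045) = -(16 + 226045) = -1*226061 = -226061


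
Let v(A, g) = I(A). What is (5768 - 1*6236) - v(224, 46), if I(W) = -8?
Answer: -460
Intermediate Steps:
v(A, g) = -8
(5768 - 1*6236) - v(224, 46) = (5768 - 1*6236) - 1*(-8) = (5768 - 6236) + 8 = -468 + 8 = -460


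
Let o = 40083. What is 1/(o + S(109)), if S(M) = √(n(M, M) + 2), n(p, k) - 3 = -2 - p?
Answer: 40083/1606646995 - I*√106/1606646995 ≈ 2.4948e-5 - 6.4082e-9*I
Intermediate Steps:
n(p, k) = 1 - p (n(p, k) = 3 + (-2 - p) = 1 - p)
S(M) = √(3 - M) (S(M) = √((1 - M) + 2) = √(3 - M))
1/(o + S(109)) = 1/(40083 + √(3 - 1*109)) = 1/(40083 + √(3 - 109)) = 1/(40083 + √(-106)) = 1/(40083 + I*√106)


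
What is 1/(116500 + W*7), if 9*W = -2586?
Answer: 3/343466 ≈ 8.7345e-6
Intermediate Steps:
W = -862/3 (W = (1/9)*(-2586) = -862/3 ≈ -287.33)
1/(116500 + W*7) = 1/(116500 - 862/3*7) = 1/(116500 - 6034/3) = 1/(343466/3) = 3/343466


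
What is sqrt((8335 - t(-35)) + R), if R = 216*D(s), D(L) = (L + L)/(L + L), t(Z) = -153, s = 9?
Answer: 16*sqrt(34) ≈ 93.295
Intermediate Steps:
D(L) = 1 (D(L) = (2*L)/((2*L)) = (2*L)*(1/(2*L)) = 1)
R = 216 (R = 216*1 = 216)
sqrt((8335 - t(-35)) + R) = sqrt((8335 - 1*(-153)) + 216) = sqrt((8335 + 153) + 216) = sqrt(8488 + 216) = sqrt(8704) = 16*sqrt(34)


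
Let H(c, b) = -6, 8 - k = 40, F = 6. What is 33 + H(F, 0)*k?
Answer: 225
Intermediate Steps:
k = -32 (k = 8 - 1*40 = 8 - 40 = -32)
33 + H(F, 0)*k = 33 - 6*(-32) = 33 + 192 = 225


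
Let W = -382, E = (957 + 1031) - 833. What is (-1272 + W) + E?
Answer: -499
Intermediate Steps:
E = 1155 (E = 1988 - 833 = 1155)
(-1272 + W) + E = (-1272 - 382) + 1155 = -1654 + 1155 = -499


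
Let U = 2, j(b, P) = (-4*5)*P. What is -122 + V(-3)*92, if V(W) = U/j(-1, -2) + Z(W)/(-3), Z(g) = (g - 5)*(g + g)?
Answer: -7947/5 ≈ -1589.4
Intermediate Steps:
j(b, P) = -20*P
Z(g) = 2*g*(-5 + g) (Z(g) = (-5 + g)*(2*g) = 2*g*(-5 + g))
V(W) = 1/20 - 2*W*(-5 + W)/3 (V(W) = 2/((-20*(-2))) + (2*W*(-5 + W))/(-3) = 2/40 + (2*W*(-5 + W))*(-⅓) = 2*(1/40) - 2*W*(-5 + W)/3 = 1/20 - 2*W*(-5 + W)/3)
-122 + V(-3)*92 = -122 + (1/20 - ⅔*(-3)*(-5 - 3))*92 = -122 + (1/20 - ⅔*(-3)*(-8))*92 = -122 + (1/20 - 16)*92 = -122 - 319/20*92 = -122 - 7337/5 = -7947/5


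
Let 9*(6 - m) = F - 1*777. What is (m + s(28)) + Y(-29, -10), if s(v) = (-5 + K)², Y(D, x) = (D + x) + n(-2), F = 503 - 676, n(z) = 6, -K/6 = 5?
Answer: 11732/9 ≈ 1303.6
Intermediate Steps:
K = -30 (K = -6*5 = -30)
F = -173
Y(D, x) = 6 + D + x (Y(D, x) = (D + x) + 6 = 6 + D + x)
m = 1004/9 (m = 6 - (-173 - 1*777)/9 = 6 - (-173 - 777)/9 = 6 - ⅑*(-950) = 6 + 950/9 = 1004/9 ≈ 111.56)
s(v) = 1225 (s(v) = (-5 - 30)² = (-35)² = 1225)
(m + s(28)) + Y(-29, -10) = (1004/9 + 1225) + (6 - 29 - 10) = 12029/9 - 33 = 11732/9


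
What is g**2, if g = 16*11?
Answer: 30976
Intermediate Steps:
g = 176
g**2 = 176**2 = 30976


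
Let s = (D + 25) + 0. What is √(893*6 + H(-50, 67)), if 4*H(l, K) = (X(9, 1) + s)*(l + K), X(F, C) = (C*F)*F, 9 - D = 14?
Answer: √23149/2 ≈ 76.074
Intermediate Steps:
D = -5 (D = 9 - 1*14 = 9 - 14 = -5)
X(F, C) = C*F²
s = 20 (s = (-5 + 25) + 0 = 20 + 0 = 20)
H(l, K) = 101*K/4 + 101*l/4 (H(l, K) = ((1*9² + 20)*(l + K))/4 = ((1*81 + 20)*(K + l))/4 = ((81 + 20)*(K + l))/4 = (101*(K + l))/4 = (101*K + 101*l)/4 = 101*K/4 + 101*l/4)
√(893*6 + H(-50, 67)) = √(893*6 + ((101/4)*67 + (101/4)*(-50))) = √(5358 + (6767/4 - 2525/2)) = √(5358 + 1717/4) = √(23149/4) = √23149/2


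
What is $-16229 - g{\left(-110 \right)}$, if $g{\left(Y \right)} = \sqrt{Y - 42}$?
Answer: $-16229 - 2 i \sqrt{38} \approx -16229.0 - 12.329 i$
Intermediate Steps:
$g{\left(Y \right)} = \sqrt{-42 + Y}$
$-16229 - g{\left(-110 \right)} = -16229 - \sqrt{-42 - 110} = -16229 - \sqrt{-152} = -16229 - 2 i \sqrt{38}$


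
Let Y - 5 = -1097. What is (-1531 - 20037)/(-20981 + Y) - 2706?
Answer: -59707970/22073 ≈ -2705.0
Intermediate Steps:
Y = -1092 (Y = 5 - 1097 = -1092)
(-1531 - 20037)/(-20981 + Y) - 2706 = (-1531 - 20037)/(-20981 - 1092) - 2706 = -21568/(-22073) - 2706 = -21568*(-1/22073) - 2706 = 21568/22073 - 2706 = -59707970/22073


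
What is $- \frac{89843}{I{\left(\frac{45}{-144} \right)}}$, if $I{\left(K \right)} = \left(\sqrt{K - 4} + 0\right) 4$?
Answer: $\frac{89843 i \sqrt{69}}{69} \approx 10816.0 i$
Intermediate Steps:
$I{\left(K \right)} = 4 \sqrt{-4 + K}$ ($I{\left(K \right)} = \left(\sqrt{-4 + K} + 0\right) 4 = \sqrt{-4 + K} 4 = 4 \sqrt{-4 + K}$)
$- \frac{89843}{I{\left(\frac{45}{-144} \right)}} = - \frac{89843}{4 \sqrt{-4 + \frac{45}{-144}}} = - \frac{89843}{4 \sqrt{-4 + 45 \left(- \frac{1}{144}\right)}} = - \frac{89843}{4 \sqrt{-4 - \frac{5}{16}}} = - \frac{89843}{4 \sqrt{- \frac{69}{16}}} = - \frac{89843}{4 \frac{i \sqrt{69}}{4}} = - \frac{89843}{i \sqrt{69}} = - 89843 \left(- \frac{i \sqrt{69}}{69}\right) = \frac{89843 i \sqrt{69}}{69}$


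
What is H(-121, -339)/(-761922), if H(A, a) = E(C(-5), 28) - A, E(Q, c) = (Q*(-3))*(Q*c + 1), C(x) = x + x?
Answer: 8249/761922 ≈ 0.010827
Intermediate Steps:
C(x) = 2*x
E(Q, c) = -3*Q*(1 + Q*c) (E(Q, c) = (-3*Q)*(1 + Q*c) = -3*Q*(1 + Q*c))
H(A, a) = -8370 - A (H(A, a) = -3*2*(-5)*(1 + (2*(-5))*28) - A = -3*(-10)*(1 - 10*28) - A = -3*(-10)*(1 - 280) - A = -3*(-10)*(-279) - A = -8370 - A)
H(-121, -339)/(-761922) = (-8370 - 1*(-121))/(-761922) = (-8370 + 121)*(-1/761922) = -8249*(-1/761922) = 8249/761922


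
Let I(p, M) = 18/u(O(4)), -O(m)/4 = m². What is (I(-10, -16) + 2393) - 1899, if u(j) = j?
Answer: 15799/32 ≈ 493.72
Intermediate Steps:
O(m) = -4*m²
I(p, M) = -9/32 (I(p, M) = 18/((-4*4²)) = 18/((-4*16)) = 18/(-64) = 18*(-1/64) = -9/32)
(I(-10, -16) + 2393) - 1899 = (-9/32 + 2393) - 1899 = 76567/32 - 1899 = 15799/32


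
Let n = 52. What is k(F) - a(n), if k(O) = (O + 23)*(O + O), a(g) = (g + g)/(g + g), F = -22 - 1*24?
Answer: 2115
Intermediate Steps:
F = -46 (F = -22 - 24 = -46)
a(g) = 1 (a(g) = (2*g)/((2*g)) = (2*g)*(1/(2*g)) = 1)
k(O) = 2*O*(23 + O) (k(O) = (23 + O)*(2*O) = 2*O*(23 + O))
k(F) - a(n) = 2*(-46)*(23 - 46) - 1*1 = 2*(-46)*(-23) - 1 = 2116 - 1 = 2115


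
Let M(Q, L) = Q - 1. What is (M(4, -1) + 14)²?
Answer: 289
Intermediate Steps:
M(Q, L) = -1 + Q
(M(4, -1) + 14)² = ((-1 + 4) + 14)² = (3 + 14)² = 17² = 289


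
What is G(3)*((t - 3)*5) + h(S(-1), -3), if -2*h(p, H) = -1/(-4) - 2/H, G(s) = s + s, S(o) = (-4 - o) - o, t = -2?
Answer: -3611/24 ≈ -150.46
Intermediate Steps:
S(o) = -4 - 2*o
G(s) = 2*s
h(p, H) = -1/8 + 1/H (h(p, H) = -(-1/(-4) - 2/H)/2 = -(-1*(-1/4) - 2/H)/2 = -(1/4 - 2/H)/2 = -1/8 + 1/H)
G(3)*((t - 3)*5) + h(S(-1), -3) = (2*3)*((-2 - 3)*5) + (1/8)*(8 - 1*(-3))/(-3) = 6*(-5*5) + (1/8)*(-1/3)*(8 + 3) = 6*(-25) + (1/8)*(-1/3)*11 = -150 - 11/24 = -3611/24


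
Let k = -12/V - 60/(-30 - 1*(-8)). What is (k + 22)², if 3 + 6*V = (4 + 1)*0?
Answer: 287296/121 ≈ 2374.3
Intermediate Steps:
V = -½ (V = -½ + ((4 + 1)*0)/6 = -½ + (5*0)/6 = -½ + (⅙)*0 = -½ + 0 = -½ ≈ -0.50000)
k = 294/11 (k = -12/(-½) - 60/(-30 - 1*(-8)) = -12*(-2) - 60/(-30 + 8) = 24 - 60/(-22) = 24 - 60*(-1/22) = 24 + 30/11 = 294/11 ≈ 26.727)
(k + 22)² = (294/11 + 22)² = (536/11)² = 287296/121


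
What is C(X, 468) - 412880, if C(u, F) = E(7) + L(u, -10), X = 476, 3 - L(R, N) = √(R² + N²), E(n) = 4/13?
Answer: -5367397/13 - 2*√56669 ≈ -4.1335e+5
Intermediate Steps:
E(n) = 4/13 (E(n) = 4*(1/13) = 4/13)
L(R, N) = 3 - √(N² + R²) (L(R, N) = 3 - √(R² + N²) = 3 - √(N² + R²))
C(u, F) = 43/13 - √(100 + u²) (C(u, F) = 4/13 + (3 - √((-10)² + u²)) = 4/13 + (3 - √(100 + u²)) = 43/13 - √(100 + u²))
C(X, 468) - 412880 = (43/13 - √(100 + 476²)) - 412880 = (43/13 - √(100 + 226576)) - 412880 = (43/13 - √226676) - 412880 = (43/13 - 2*√56669) - 412880 = -5367397/13 - 2*√56669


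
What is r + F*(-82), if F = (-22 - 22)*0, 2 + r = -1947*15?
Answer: -29207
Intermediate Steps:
r = -29207 (r = -2 - 1947*15 = -2 - 29205 = -29207)
F = 0 (F = -44*0 = 0)
r + F*(-82) = -29207 + 0*(-82) = -29207 + 0 = -29207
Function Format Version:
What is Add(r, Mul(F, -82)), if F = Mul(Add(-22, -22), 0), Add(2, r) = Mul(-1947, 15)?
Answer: -29207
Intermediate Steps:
r = -29207 (r = Add(-2, Mul(-1947, 15)) = Add(-2, -29205) = -29207)
F = 0 (F = Mul(-44, 0) = 0)
Add(r, Mul(F, -82)) = Add(-29207, Mul(0, -82)) = Add(-29207, 0) = -29207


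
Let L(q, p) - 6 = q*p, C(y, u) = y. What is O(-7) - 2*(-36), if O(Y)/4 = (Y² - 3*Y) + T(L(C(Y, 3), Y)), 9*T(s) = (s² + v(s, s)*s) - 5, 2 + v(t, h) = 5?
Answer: 15908/9 ≈ 1767.6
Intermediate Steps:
v(t, h) = 3 (v(t, h) = -2 + 5 = 3)
L(q, p) = 6 + p*q (L(q, p) = 6 + q*p = 6 + p*q)
T(s) = -5/9 + s/3 + s²/9 (T(s) = ((s² + 3*s) - 5)/9 = (-5 + s² + 3*s)/9 = -5/9 + s/3 + s²/9)
O(Y) = 52/9 - 12*Y + 4*(6 + Y²)²/9 + 16*Y²/3 (O(Y) = 4*((Y² - 3*Y) + (-5/9 + (6 + Y*Y)/3 + (6 + Y*Y)²/9)) = 4*((Y² - 3*Y) + (-5/9 + (6 + Y²)/3 + (6 + Y²)²/9)) = 4*((Y² - 3*Y) + (-5/9 + (2 + Y²/3) + (6 + Y²)²/9)) = 4*((Y² - 3*Y) + (13/9 + Y²/3 + (6 + Y²)²/9)) = 4*(13/9 - 3*Y + (6 + Y²)²/9 + 4*Y²/3) = 52/9 - 12*Y + 4*(6 + Y²)²/9 + 16*Y²/3)
O(-7) - 2*(-36) = (196/9 - 12*(-7) + (4/9)*(-7)⁴ + (32/3)*(-7)²) - 2*(-36) = (196/9 + 84 + (4/9)*2401 + (32/3)*49) + 72 = (196/9 + 84 + 9604/9 + 1568/3) + 72 = 15260/9 + 72 = 15908/9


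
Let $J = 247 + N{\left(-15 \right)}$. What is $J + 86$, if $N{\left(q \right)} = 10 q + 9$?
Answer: $192$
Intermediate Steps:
$N{\left(q \right)} = 9 + 10 q$
$J = 106$ ($J = 247 + \left(9 + 10 \left(-15\right)\right) = 247 + \left(9 - 150\right) = 247 - 141 = 106$)
$J + 86 = 106 + 86 = 192$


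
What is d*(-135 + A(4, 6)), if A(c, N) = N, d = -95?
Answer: 12255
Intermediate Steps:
d*(-135 + A(4, 6)) = -95*(-135 + 6) = -95*(-129) = 12255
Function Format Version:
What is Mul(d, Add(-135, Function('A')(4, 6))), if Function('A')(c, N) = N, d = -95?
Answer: 12255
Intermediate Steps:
Mul(d, Add(-135, Function('A')(4, 6))) = Mul(-95, Add(-135, 6)) = Mul(-95, -129) = 12255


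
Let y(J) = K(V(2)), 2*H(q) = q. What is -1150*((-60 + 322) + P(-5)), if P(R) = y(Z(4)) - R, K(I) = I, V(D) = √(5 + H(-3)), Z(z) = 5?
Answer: -307050 - 575*√14 ≈ -3.0920e+5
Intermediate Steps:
H(q) = q/2
V(D) = √14/2 (V(D) = √(5 + (½)*(-3)) = √(5 - 3/2) = √(7/2) = √14/2)
y(J) = √14/2
P(R) = √14/2 - R
-1150*((-60 + 322) + P(-5)) = -1150*((-60 + 322) + (√14/2 - 1*(-5))) = -1150*(262 + (√14/2 + 5)) = -1150*(262 + (5 + √14/2)) = -1150*(267 + √14/2) = -307050 - 575*√14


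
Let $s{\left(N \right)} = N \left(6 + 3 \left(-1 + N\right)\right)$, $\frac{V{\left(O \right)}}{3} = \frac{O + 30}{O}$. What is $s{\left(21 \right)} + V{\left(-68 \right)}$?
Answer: $\frac{47181}{34} \approx 1387.7$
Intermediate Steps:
$V{\left(O \right)} = \frac{3 \left(30 + O\right)}{O}$ ($V{\left(O \right)} = 3 \frac{O + 30}{O} = 3 \frac{30 + O}{O} = \frac{3 \left(30 + O\right)}{O}$)
$s{\left(N \right)} = N \left(3 + 3 N\right)$ ($s{\left(N \right)} = N \left(6 + \left(-3 + 3 N\right)\right) = N \left(3 + 3 N\right)$)
$s{\left(21 \right)} + V{\left(-68 \right)} = 3 \cdot 21 \left(1 + 21\right) + \left(3 + \frac{90}{-68}\right) = 3 \cdot 21 \cdot 22 + \left(3 + 90 \left(- \frac{1}{68}\right)\right) = 1386 + \left(3 - \frac{45}{34}\right) = 1386 + \frac{57}{34} = \frac{47181}{34}$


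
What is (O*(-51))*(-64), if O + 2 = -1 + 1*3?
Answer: 0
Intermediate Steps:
O = 0 (O = -2 + (-1 + 1*3) = -2 + (-1 + 3) = -2 + 2 = 0)
(O*(-51))*(-64) = (0*(-51))*(-64) = 0*(-64) = 0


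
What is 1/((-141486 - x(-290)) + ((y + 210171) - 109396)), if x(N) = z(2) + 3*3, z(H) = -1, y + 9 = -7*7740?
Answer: -1/94908 ≈ -1.0537e-5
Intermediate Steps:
y = -54189 (y = -9 - 7*7740 = -9 - 54180 = -54189)
x(N) = 8 (x(N) = -1 + 3*3 = -1 + 9 = 8)
1/((-141486 - x(-290)) + ((y + 210171) - 109396)) = 1/((-141486 - 1*8) + ((-54189 + 210171) - 109396)) = 1/((-141486 - 8) + (155982 - 109396)) = 1/(-141494 + 46586) = 1/(-94908) = -1/94908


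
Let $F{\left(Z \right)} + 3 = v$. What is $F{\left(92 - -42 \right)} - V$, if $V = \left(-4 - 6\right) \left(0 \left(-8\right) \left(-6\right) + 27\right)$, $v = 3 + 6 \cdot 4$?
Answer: $294$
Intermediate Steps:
$v = 27$ ($v = 3 + 24 = 27$)
$F{\left(Z \right)} = 24$ ($F{\left(Z \right)} = -3 + 27 = 24$)
$V = -270$ ($V = \left(-4 - 6\right) \left(0 \left(-6\right) + 27\right) = - 10 \left(0 + 27\right) = \left(-10\right) 27 = -270$)
$F{\left(92 - -42 \right)} - V = 24 - -270 = 24 + 270 = 294$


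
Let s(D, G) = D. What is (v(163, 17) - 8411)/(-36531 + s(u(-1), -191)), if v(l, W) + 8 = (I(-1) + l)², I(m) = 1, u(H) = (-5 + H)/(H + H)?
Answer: -6159/12176 ≈ -0.50583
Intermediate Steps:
u(H) = (-5 + H)/(2*H) (u(H) = (-5 + H)/((2*H)) = (-5 + H)*(1/(2*H)) = (-5 + H)/(2*H))
v(l, W) = -8 + (1 + l)²
(v(163, 17) - 8411)/(-36531 + s(u(-1), -191)) = ((-8 + (1 + 163)²) - 8411)/(-36531 + (½)*(-5 - 1)/(-1)) = ((-8 + 164²) - 8411)/(-36531 + (½)*(-1)*(-6)) = ((-8 + 26896) - 8411)/(-36531 + 3) = (26888 - 8411)/(-36528) = 18477*(-1/36528) = -6159/12176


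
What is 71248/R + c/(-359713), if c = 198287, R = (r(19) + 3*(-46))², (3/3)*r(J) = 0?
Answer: 5463163549/1712593593 ≈ 3.1900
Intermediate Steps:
r(J) = 0
R = 19044 (R = (0 + 3*(-46))² = (0 - 138)² = (-138)² = 19044)
71248/R + c/(-359713) = 71248/19044 + 198287/(-359713) = 71248*(1/19044) + 198287*(-1/359713) = 17812/4761 - 198287/359713 = 5463163549/1712593593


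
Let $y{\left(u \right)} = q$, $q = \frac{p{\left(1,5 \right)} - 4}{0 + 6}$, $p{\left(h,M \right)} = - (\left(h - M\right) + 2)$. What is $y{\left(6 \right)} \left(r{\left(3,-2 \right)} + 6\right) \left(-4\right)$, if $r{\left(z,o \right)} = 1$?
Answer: $\frac{28}{3} \approx 9.3333$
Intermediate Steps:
$p{\left(h,M \right)} = -2 + M - h$ ($p{\left(h,M \right)} = - (2 + h - M) = -2 + M - h$)
$q = - \frac{1}{3}$ ($q = \frac{\left(-2 + 5 - 1\right) - 4}{0 + 6} = \frac{\left(-2 + 5 - 1\right) - 4}{6} = \left(2 - 4\right) \frac{1}{6} = \left(-2\right) \frac{1}{6} = - \frac{1}{3} \approx -0.33333$)
$y{\left(u \right)} = - \frac{1}{3}$
$y{\left(6 \right)} \left(r{\left(3,-2 \right)} + 6\right) \left(-4\right) = - \frac{1 + 6}{3} \left(-4\right) = \left(- \frac{1}{3}\right) 7 \left(-4\right) = \left(- \frac{7}{3}\right) \left(-4\right) = \frac{28}{3}$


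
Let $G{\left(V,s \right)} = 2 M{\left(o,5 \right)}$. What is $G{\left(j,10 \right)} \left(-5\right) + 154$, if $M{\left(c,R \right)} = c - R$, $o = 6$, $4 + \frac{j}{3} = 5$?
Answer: $144$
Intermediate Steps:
$j = 3$ ($j = -12 + 3 \cdot 5 = -12 + 15 = 3$)
$G{\left(V,s \right)} = 2$ ($G{\left(V,s \right)} = 2 \left(6 - 5\right) = 2 \cdot 1 = 2$)
$G{\left(j,10 \right)} \left(-5\right) + 154 = 2 \left(-5\right) + 154 = -10 + 154 = 144$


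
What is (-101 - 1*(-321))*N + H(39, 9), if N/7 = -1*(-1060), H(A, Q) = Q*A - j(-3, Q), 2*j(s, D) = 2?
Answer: 1632750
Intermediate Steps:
j(s, D) = 1 (j(s, D) = (1/2)*2 = 1)
H(A, Q) = -1 + A*Q (H(A, Q) = Q*A - 1*1 = A*Q - 1 = -1 + A*Q)
N = 7420 (N = 7*(-1*(-1060)) = 7*1060 = 7420)
(-101 - 1*(-321))*N + H(39, 9) = (-101 - 1*(-321))*7420 + (-1 + 39*9) = (-101 + 321)*7420 + (-1 + 351) = 220*7420 + 350 = 1632400 + 350 = 1632750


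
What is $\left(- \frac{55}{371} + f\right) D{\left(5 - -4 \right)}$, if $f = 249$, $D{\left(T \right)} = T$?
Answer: $\frac{830916}{371} \approx 2239.7$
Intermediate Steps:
$\left(- \frac{55}{371} + f\right) D{\left(5 - -4 \right)} = \left(- \frac{55}{371} + 249\right) \left(5 - -4\right) = \left(\left(-55\right) \frac{1}{371} + 249\right) \left(5 + 4\right) = \left(- \frac{55}{371} + 249\right) 9 = \frac{92324}{371} \cdot 9 = \frac{830916}{371}$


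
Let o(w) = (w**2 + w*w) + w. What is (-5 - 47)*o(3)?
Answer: -1092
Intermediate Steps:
o(w) = w + 2*w**2 (o(w) = (w**2 + w**2) + w = 2*w**2 + w = w + 2*w**2)
(-5 - 47)*o(3) = (-5 - 47)*(3*(1 + 2*3)) = -156*(1 + 6) = -156*7 = -52*21 = -1092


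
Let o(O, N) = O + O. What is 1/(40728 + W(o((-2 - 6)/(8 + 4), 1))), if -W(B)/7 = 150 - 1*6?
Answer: 1/39720 ≈ 2.5176e-5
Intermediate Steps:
o(O, N) = 2*O
W(B) = -1008 (W(B) = -7*(150 - 1*6) = -7*(150 - 6) = -7*144 = -1008)
1/(40728 + W(o((-2 - 6)/(8 + 4), 1))) = 1/(40728 - 1008) = 1/39720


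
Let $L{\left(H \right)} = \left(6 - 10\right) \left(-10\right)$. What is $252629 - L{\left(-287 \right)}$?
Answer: $252589$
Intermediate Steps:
$L{\left(H \right)} = 40$ ($L{\left(H \right)} = \left(-4\right) \left(-10\right) = 40$)
$252629 - L{\left(-287 \right)} = 252629 - 40 = 252589$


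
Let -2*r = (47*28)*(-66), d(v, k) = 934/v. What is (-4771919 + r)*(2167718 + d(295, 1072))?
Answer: -3023764757204304/295 ≈ -1.0250e+13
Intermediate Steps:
r = 43428 (r = -47*28*(-66)/2 = -658*(-66) = -½*(-86856) = 43428)
(-4771919 + r)*(2167718 + d(295, 1072)) = (-4771919 + 43428)*(2167718 + 934/295) = -4728491*(2167718 + 934*(1/295)) = -4728491*(2167718 + 934/295) = -4728491*639477744/295 = -3023764757204304/295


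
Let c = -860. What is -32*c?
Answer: 27520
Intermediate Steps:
-32*c = -32*(-860) = 27520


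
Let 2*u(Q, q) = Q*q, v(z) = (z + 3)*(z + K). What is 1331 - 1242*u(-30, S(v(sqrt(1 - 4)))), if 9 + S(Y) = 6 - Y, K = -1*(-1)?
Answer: -54559 - 74520*I*sqrt(3) ≈ -54559.0 - 1.2907e+5*I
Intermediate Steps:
K = 1
v(z) = (1 + z)*(3 + z) (v(z) = (z + 3)*(z + 1) = (3 + z)*(1 + z) = (1 + z)*(3 + z))
S(Y) = -3 - Y (S(Y) = -9 + (6 - Y) = -3 - Y)
u(Q, q) = Q*q/2 (u(Q, q) = (Q*q)/2 = Q*q/2)
1331 - 1242*u(-30, S(v(sqrt(1 - 4)))) = 1331 - 621*(-30)*(-3 - (3 + (sqrt(1 - 4))**2 + 4*sqrt(1 - 4))) = 1331 - 621*(-30)*(-3 - (3 + (sqrt(-3))**2 + 4*sqrt(-3))) = 1331 - 621*(-30)*(-3 - (3 + (I*sqrt(3))**2 + 4*(I*sqrt(3)))) = 1331 - 621*(-30)*(-3 - (3 - 3 + 4*I*sqrt(3))) = 1331 - 621*(-30)*(-3 - 4*I*sqrt(3)) = 1331 - 1242*(45 + 60*I*sqrt(3)) = 1331 + (-55890 - 74520*I*sqrt(3)) = -54559 - 74520*I*sqrt(3)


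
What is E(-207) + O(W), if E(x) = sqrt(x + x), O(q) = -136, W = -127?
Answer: -136 + 3*I*sqrt(46) ≈ -136.0 + 20.347*I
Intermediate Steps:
E(x) = sqrt(2)*sqrt(x) (E(x) = sqrt(2*x) = sqrt(2)*sqrt(x))
E(-207) + O(W) = sqrt(2)*sqrt(-207) - 136 = sqrt(2)*(3*I*sqrt(23)) - 136 = 3*I*sqrt(46) - 136 = -136 + 3*I*sqrt(46)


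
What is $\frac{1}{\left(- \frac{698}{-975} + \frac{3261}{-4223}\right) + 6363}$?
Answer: $\frac{4117425}{26198943454} \approx 0.00015716$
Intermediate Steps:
$\frac{1}{\left(- \frac{698}{-975} + \frac{3261}{-4223}\right) + 6363} = \frac{1}{\left(\left(-698\right) \left(- \frac{1}{975}\right) + 3261 \left(- \frac{1}{4223}\right)\right) + 6363} = \frac{1}{\left(\frac{698}{975} - \frac{3261}{4223}\right) + 6363} = \frac{1}{- \frac{231821}{4117425} + 6363} = \frac{1}{\frac{26198943454}{4117425}} = \frac{4117425}{26198943454}$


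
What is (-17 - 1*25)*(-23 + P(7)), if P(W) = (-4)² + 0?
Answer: 294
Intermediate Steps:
P(W) = 16 (P(W) = 16 + 0 = 16)
(-17 - 1*25)*(-23 + P(7)) = (-17 - 1*25)*(-23 + 16) = (-17 - 25)*(-7) = -42*(-7) = 294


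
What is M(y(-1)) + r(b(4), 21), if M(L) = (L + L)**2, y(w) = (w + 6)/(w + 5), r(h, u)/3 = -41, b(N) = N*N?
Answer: -467/4 ≈ -116.75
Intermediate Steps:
b(N) = N**2
r(h, u) = -123 (r(h, u) = 3*(-41) = -123)
y(w) = (6 + w)/(5 + w)
M(L) = 4*L**2 (M(L) = (2*L)**2 = 4*L**2)
M(y(-1)) + r(b(4), 21) = 4*((6 - 1)/(5 - 1))**2 - 123 = 4*(5/4)**2 - 123 = 4*(25/16) - 123 = 25/4 - 123 = -467/4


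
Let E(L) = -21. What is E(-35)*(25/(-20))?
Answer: 105/4 ≈ 26.250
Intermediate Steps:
E(-35)*(25/(-20)) = -525/(-20) = -525*(-1)/20 = -21*(-5/4) = 105/4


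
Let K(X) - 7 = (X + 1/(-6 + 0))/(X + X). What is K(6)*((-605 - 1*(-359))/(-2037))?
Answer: 3157/3492 ≈ 0.90407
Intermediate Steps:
K(X) = 7 + (-1/6 + X)/(2*X) (K(X) = 7 + (X + 1/(-6 + 0))/(X + X) = 7 + (X + 1/(-6))/((2*X)) = 7 + (X - 1/6)*(1/(2*X)) = 7 + (-1/6 + X)*(1/(2*X)) = 7 + (-1/6 + X)/(2*X))
K(6)*((-605 - 1*(-359))/(-2037)) = ((1/12)*(-1 + 90*6)/6)*((-605 - 1*(-359))/(-2037)) = ((1/12)*(1/6)*(-1 + 540))*((-605 + 359)*(-1/2037)) = ((1/12)*(1/6)*539)*(-246*(-1/2037)) = (539/72)*(82/679) = 3157/3492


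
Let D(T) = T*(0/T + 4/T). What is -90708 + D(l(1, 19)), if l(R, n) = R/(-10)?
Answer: -90704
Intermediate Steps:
l(R, n) = -R/10 (l(R, n) = R*(-⅒) = -R/10)
D(T) = 4 (D(T) = T*(0 + 4/T) = T*(4/T) = 4)
-90708 + D(l(1, 19)) = -90708 + 4 = -90704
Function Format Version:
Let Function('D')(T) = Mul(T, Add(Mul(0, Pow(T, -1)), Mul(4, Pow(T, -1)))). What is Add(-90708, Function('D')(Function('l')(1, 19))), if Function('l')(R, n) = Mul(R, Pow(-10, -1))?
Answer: -90704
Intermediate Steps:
Function('l')(R, n) = Mul(Rational(-1, 10), R) (Function('l')(R, n) = Mul(R, Rational(-1, 10)) = Mul(Rational(-1, 10), R))
Function('D')(T) = 4 (Function('D')(T) = Mul(T, Add(0, Mul(4, Pow(T, -1)))) = Mul(T, Mul(4, Pow(T, -1))) = 4)
Add(-90708, Function('D')(Function('l')(1, 19))) = Add(-90708, 4) = -90704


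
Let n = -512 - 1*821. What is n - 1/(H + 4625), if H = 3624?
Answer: -10995918/8249 ≈ -1333.0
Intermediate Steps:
n = -1333 (n = -512 - 821 = -1333)
n - 1/(H + 4625) = -1333 - 1/(3624 + 4625) = -1333 - 1/8249 = -10995918/8249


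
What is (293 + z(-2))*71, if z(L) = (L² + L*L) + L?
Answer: 21229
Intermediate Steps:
z(L) = L + 2*L² (z(L) = (L² + L²) + L = 2*L² + L = L + 2*L²)
(293 + z(-2))*71 = (293 - 2*(1 + 2*(-2)))*71 = (293 - 2*(1 - 4))*71 = (293 - 2*(-3))*71 = (293 + 6)*71 = 299*71 = 21229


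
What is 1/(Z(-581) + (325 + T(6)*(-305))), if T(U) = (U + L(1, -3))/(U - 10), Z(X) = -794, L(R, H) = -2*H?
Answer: 1/446 ≈ 0.0022422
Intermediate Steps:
T(U) = (6 + U)/(-10 + U) (T(U) = (U - 2*(-3))/(U - 10) = (U + 6)/(-10 + U) = (6 + U)/(-10 + U))
1/(Z(-581) + (325 + T(6)*(-305))) = 1/(-794 + (325 + ((6 + 6)/(-10 + 6))*(-305))) = 1/(-794 + (325 + (12/(-4))*(-305))) = 1/(-794 + (325 - ¼*12*(-305))) = 1/(-794 + (325 - 3*(-305))) = 1/(-794 + (325 + 915)) = 1/(-794 + 1240) = 1/446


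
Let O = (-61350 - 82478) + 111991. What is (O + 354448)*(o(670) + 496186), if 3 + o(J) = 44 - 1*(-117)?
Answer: 160126034184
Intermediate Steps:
O = -31837 (O = -143828 + 111991 = -31837)
o(J) = 158 (o(J) = -3 + (44 - 1*(-117)) = -3 + (44 + 117) = -3 + 161 = 158)
(O + 354448)*(o(670) + 496186) = (-31837 + 354448)*(158 + 496186) = 322611*496344 = 160126034184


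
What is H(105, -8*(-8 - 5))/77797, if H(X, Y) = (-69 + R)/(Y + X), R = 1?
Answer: -68/16259573 ≈ -4.1821e-6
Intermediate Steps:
H(X, Y) = -68/(X + Y) (H(X, Y) = (-69 + 1)/(Y + X) = -68/(X + Y))
H(105, -8*(-8 - 5))/77797 = -68/(105 - 8*(-8 - 5))/77797 = -68/(105 - 8*(-13))*(1/77797) = -68/(105 + 104)*(1/77797) = -68/209*(1/77797) = -68*1/209*(1/77797) = -68/209*1/77797 = -68/16259573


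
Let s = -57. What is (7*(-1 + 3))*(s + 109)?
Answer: 728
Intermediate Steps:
(7*(-1 + 3))*(s + 109) = (7*(-1 + 3))*(-57 + 109) = (7*2)*52 = 14*52 = 728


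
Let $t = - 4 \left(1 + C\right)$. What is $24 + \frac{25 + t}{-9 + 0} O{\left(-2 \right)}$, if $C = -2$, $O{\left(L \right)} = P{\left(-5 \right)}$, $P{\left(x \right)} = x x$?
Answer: $- \frac{509}{9} \approx -56.556$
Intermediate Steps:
$P{\left(x \right)} = x^{2}$
$O{\left(L \right)} = 25$ ($O{\left(L \right)} = \left(-5\right)^{2} = 25$)
$t = 4$ ($t = - 4 \left(1 - 2\right) = \left(-4\right) \left(-1\right) = 4$)
$24 + \frac{25 + t}{-9 + 0} O{\left(-2 \right)} = 24 + \frac{25 + 4}{-9 + 0} \cdot 25 = 24 + \frac{29}{-9} \cdot 25 = 24 + 29 \left(- \frac{1}{9}\right) 25 = 24 - \frac{725}{9} = - \frac{509}{9}$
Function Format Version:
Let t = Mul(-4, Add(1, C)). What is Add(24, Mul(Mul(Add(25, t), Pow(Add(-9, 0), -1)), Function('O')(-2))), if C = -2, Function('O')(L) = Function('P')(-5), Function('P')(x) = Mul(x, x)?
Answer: Rational(-509, 9) ≈ -56.556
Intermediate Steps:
Function('P')(x) = Pow(x, 2)
Function('O')(L) = 25 (Function('O')(L) = Pow(-5, 2) = 25)
t = 4 (t = Mul(-4, Add(1, -2)) = Mul(-4, -1) = 4)
Add(24, Mul(Mul(Add(25, t), Pow(Add(-9, 0), -1)), Function('O')(-2))) = Add(24, Mul(Mul(Add(25, 4), Pow(Add(-9, 0), -1)), 25)) = Add(24, Mul(Mul(29, Pow(-9, -1)), 25)) = Add(24, Mul(Mul(29, Rational(-1, 9)), 25)) = Add(24, Mul(Rational(-29, 9), 25)) = Add(24, Rational(-725, 9)) = Rational(-509, 9)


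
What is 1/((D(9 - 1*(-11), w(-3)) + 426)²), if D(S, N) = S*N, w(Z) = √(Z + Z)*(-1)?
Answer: I/(12*(1420*√6 + 14923*I)) ≈ 5.2965e-6 + 1.2345e-6*I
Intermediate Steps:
w(Z) = -√2*√Z (w(Z) = √(2*Z)*(-1) = (√2*√Z)*(-1) = -√2*√Z)
D(S, N) = N*S
1/((D(9 - 1*(-11), w(-3)) + 426)²) = 1/(((-√2*√(-3))*(9 - 1*(-11)) + 426)²) = 1/(((-√2*I*√3)*(9 + 11) + 426)²) = 1/((-I*√6*20 + 426)²) = 1/((-20*I*√6 + 426)²) = 1/((426 - 20*I*√6)²) = (426 - 20*I*√6)⁻²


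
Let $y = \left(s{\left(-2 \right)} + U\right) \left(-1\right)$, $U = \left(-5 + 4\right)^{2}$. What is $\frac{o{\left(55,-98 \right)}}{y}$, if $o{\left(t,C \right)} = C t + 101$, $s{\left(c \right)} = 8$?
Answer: $\frac{1763}{3} \approx 587.67$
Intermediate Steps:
$U = 1$ ($U = \left(-1\right)^{2} = 1$)
$y = -9$ ($y = \left(8 + 1\right) \left(-1\right) = 9 \left(-1\right) = -9$)
$o{\left(t,C \right)} = 101 + C t$
$\frac{o{\left(55,-98 \right)}}{y} = \frac{101 - 5390}{-9} = \left(101 - 5390\right) \left(- \frac{1}{9}\right) = \left(-5289\right) \left(- \frac{1}{9}\right) = \frac{1763}{3}$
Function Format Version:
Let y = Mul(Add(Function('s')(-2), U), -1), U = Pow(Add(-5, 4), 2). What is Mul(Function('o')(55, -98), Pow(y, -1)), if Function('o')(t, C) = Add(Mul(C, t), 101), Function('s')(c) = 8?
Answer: Rational(1763, 3) ≈ 587.67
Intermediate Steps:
U = 1 (U = Pow(-1, 2) = 1)
y = -9 (y = Mul(Add(8, 1), -1) = Mul(9, -1) = -9)
Function('o')(t, C) = Add(101, Mul(C, t))
Mul(Function('o')(55, -98), Pow(y, -1)) = Mul(Add(101, Mul(-98, 55)), Pow(-9, -1)) = Mul(Add(101, -5390), Rational(-1, 9)) = Mul(-5289, Rational(-1, 9)) = Rational(1763, 3)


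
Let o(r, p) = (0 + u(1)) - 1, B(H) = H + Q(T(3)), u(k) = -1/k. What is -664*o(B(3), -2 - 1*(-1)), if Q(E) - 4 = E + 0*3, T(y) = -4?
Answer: 1328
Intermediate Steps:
Q(E) = 4 + E (Q(E) = 4 + (E + 0*3) = 4 + (E + 0) = 4 + E)
B(H) = H (B(H) = H + (4 - 4) = H + 0 = H)
o(r, p) = -2 (o(r, p) = (0 - 1/1) - 1 = (0 - 1*1) - 1 = (0 - 1) - 1 = -1 - 1 = -2)
-664*o(B(3), -2 - 1*(-1)) = -664*(-2) = 1328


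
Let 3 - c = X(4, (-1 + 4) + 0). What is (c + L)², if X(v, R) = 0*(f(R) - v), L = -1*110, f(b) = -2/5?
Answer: 11449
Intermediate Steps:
f(b) = -⅖ (f(b) = -2*⅕ = -⅖)
L = -110
X(v, R) = 0 (X(v, R) = 0*(-⅖ - v) = 0)
c = 3 (c = 3 - 1*0 = 3 + 0 = 3)
(c + L)² = (3 - 110)² = (-107)² = 11449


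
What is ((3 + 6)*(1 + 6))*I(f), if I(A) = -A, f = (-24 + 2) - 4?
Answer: 1638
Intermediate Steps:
f = -26 (f = -22 - 4 = -26)
((3 + 6)*(1 + 6))*I(f) = ((3 + 6)*(1 + 6))*(-1*(-26)) = (9*7)*26 = 63*26 = 1638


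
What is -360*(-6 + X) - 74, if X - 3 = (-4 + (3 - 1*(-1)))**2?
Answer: 1006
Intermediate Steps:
X = 3 (X = 3 + (-4 + (3 - 1*(-1)))**2 = 3 + (-4 + (3 + 1))**2 = 3 + (-4 + 4)**2 = 3 + 0**2 = 3 + 0 = 3)
-360*(-6 + X) - 74 = -360*(-6 + 3) - 74 = -360*(-3) - 74 = -72*(-15) - 74 = 1080 - 74 = 1006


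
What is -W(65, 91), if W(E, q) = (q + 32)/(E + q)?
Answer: -41/52 ≈ -0.78846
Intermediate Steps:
W(E, q) = (32 + q)/(E + q)
-W(65, 91) = -(32 + 91)/(65 + 91) = -123/156 = -1*41/52 = -41/52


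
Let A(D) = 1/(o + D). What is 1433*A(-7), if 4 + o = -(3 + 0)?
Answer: -1433/14 ≈ -102.36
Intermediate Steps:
o = -7 (o = -4 - (3 + 0) = -4 - 1*3 = -4 - 3 = -7)
A(D) = 1/(-7 + D)
1433*A(-7) = 1433/(-7 - 7) = 1433/(-14) = 1433*(-1/14) = -1433/14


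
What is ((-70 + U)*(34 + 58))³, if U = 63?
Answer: -267089984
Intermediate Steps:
((-70 + U)*(34 + 58))³ = ((-70 + 63)*(34 + 58))³ = (-7*92)³ = (-644)³ = -267089984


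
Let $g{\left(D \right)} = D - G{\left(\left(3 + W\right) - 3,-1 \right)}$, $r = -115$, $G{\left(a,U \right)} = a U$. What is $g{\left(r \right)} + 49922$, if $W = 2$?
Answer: $49809$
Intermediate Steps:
$G{\left(a,U \right)} = U a$
$g{\left(D \right)} = 2 + D$ ($g{\left(D \right)} = D - - (\left(3 + 2\right) - 3) = D - - (5 - 3) = D - \left(-1\right) 2 = D - -2 = D + 2 = 2 + D$)
$g{\left(r \right)} + 49922 = \left(2 - 115\right) + 49922 = -113 + 49922 = 49809$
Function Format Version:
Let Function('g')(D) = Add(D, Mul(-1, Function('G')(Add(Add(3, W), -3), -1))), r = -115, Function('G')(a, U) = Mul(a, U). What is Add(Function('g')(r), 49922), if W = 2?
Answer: 49809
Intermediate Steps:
Function('G')(a, U) = Mul(U, a)
Function('g')(D) = Add(2, D) (Function('g')(D) = Add(D, Mul(-1, Mul(-1, Add(Add(3, 2), -3)))) = Add(D, Mul(-1, Mul(-1, Add(5, -3)))) = Add(D, Mul(-1, Mul(-1, 2))) = Add(D, Mul(-1, -2)) = Add(D, 2) = Add(2, D))
Add(Function('g')(r), 49922) = Add(Add(2, -115), 49922) = Add(-113, 49922) = 49809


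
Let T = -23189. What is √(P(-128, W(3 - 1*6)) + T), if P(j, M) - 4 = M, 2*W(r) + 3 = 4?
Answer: I*√92738/2 ≈ 152.26*I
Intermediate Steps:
W(r) = ½ (W(r) = -3/2 + (½)*4 = -3/2 + 2 = ½)
P(j, M) = 4 + M
√(P(-128, W(3 - 1*6)) + T) = √((4 + ½) - 23189) = √(9/2 - 23189) = √(-46369/2) = I*√92738/2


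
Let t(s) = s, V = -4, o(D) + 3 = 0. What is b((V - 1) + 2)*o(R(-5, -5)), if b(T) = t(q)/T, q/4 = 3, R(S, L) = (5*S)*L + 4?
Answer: 12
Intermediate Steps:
R(S, L) = 4 + 5*L*S (R(S, L) = 5*L*S + 4 = 4 + 5*L*S)
o(D) = -3 (o(D) = -3 + 0 = -3)
q = 12 (q = 4*3 = 12)
b(T) = 12/T
b((V - 1) + 2)*o(R(-5, -5)) = (12/((-4 - 1) + 2))*(-3) = (12/(-5 + 2))*(-3) = (12/(-3))*(-3) = (12*(-1/3))*(-3) = -4*(-3) = 12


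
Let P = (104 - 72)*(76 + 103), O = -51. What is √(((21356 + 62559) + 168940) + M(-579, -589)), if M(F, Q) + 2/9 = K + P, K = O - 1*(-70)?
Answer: 2*√581854/3 ≈ 508.53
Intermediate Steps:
P = 5728 (P = 32*179 = 5728)
K = 19 (K = -51 - 1*(-70) = -51 + 70 = 19)
M(F, Q) = 51721/9 (M(F, Q) = -2/9 + (19 + 5728) = -2/9 + 5747 = 51721/9)
√(((21356 + 62559) + 168940) + M(-579, -589)) = √(((21356 + 62559) + 168940) + 51721/9) = √((83915 + 168940) + 51721/9) = √(252855 + 51721/9) = √(2327416/9) = 2*√581854/3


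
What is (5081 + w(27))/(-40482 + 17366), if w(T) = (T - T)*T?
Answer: -5081/23116 ≈ -0.21980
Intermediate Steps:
w(T) = 0 (w(T) = 0*T = 0)
(5081 + w(27))/(-40482 + 17366) = (5081 + 0)/(-40482 + 17366) = 5081/(-23116) = 5081*(-1/23116) = -5081/23116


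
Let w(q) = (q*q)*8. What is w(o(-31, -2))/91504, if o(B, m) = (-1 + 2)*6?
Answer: 18/5719 ≈ 0.0031474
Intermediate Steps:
o(B, m) = 6 (o(B, m) = 1*6 = 6)
w(q) = 8*q² (w(q) = q²*8 = 8*q²)
w(o(-31, -2))/91504 = (8*6²)/91504 = (8*36)*(1/91504) = 288*(1/91504) = 18/5719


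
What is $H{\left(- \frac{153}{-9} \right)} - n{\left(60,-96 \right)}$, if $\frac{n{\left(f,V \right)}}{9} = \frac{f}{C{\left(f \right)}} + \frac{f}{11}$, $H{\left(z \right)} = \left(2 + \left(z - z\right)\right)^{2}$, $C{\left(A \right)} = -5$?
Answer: $\frac{692}{11} \approx 62.909$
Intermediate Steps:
$H{\left(z \right)} = 4$ ($H{\left(z \right)} = \left(2 + 0\right)^{2} = 2^{2} = 4$)
$n{\left(f,V \right)} = - \frac{54 f}{55}$ ($n{\left(f,V \right)} = 9 \left(\frac{f}{-5} + \frac{f}{11}\right) = 9 \left(f \left(- \frac{1}{5}\right) + f \frac{1}{11}\right) = 9 \left(- \frac{f}{5} + \frac{f}{11}\right) = 9 \left(- \frac{6 f}{55}\right) = - \frac{54 f}{55}$)
$H{\left(- \frac{153}{-9} \right)} - n{\left(60,-96 \right)} = 4 - \left(- \frac{54}{55}\right) 60 = 4 - - \frac{648}{11} = 4 + \frac{648}{11} = \frac{692}{11}$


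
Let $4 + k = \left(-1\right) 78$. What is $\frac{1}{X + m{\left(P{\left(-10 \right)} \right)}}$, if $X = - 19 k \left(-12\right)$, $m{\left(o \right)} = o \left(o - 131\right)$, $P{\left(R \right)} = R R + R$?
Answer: $- \frac{1}{22386} \approx -4.4671 \cdot 10^{-5}$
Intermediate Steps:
$k = -82$ ($k = -4 - 78 = -82$)
$P{\left(R \right)} = R + R^{2}$ ($P{\left(R \right)} = R^{2} + R = R + R^{2}$)
$m{\left(o \right)} = o \left(-131 + o\right)$
$X = -18696$ ($X = \left(-19\right) \left(-82\right) \left(-12\right) = 1558 \left(-12\right) = -18696$)
$\frac{1}{X + m{\left(P{\left(-10 \right)} \right)}} = \frac{1}{-18696 + - 10 \left(1 - 10\right) \left(-131 - 10 \left(1 - 10\right)\right)} = \frac{1}{-18696 + \left(-10\right) \left(-9\right) \left(-131 - -90\right)} = \frac{1}{-18696 + 90 \left(-131 + 90\right)} = \frac{1}{-18696 + 90 \left(-41\right)} = \frac{1}{-18696 - 3690} = \frac{1}{-22386} = - \frac{1}{22386}$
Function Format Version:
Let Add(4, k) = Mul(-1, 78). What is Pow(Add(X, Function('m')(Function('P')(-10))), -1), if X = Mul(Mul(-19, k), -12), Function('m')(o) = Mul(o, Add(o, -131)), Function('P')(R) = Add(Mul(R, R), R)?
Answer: Rational(-1, 22386) ≈ -4.4671e-5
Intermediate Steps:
k = -82 (k = Add(-4, Mul(-1, 78)) = Add(-4, -78) = -82)
Function('P')(R) = Add(R, Pow(R, 2)) (Function('P')(R) = Add(Pow(R, 2), R) = Add(R, Pow(R, 2)))
Function('m')(o) = Mul(o, Add(-131, o))
X = -18696 (X = Mul(Mul(-19, -82), -12) = Mul(1558, -12) = -18696)
Pow(Add(X, Function('m')(Function('P')(-10))), -1) = Pow(Add(-18696, Mul(Mul(-10, Add(1, -10)), Add(-131, Mul(-10, Add(1, -10))))), -1) = Pow(Add(-18696, Mul(Mul(-10, -9), Add(-131, Mul(-10, -9)))), -1) = Pow(Add(-18696, Mul(90, Add(-131, 90))), -1) = Pow(Add(-18696, Mul(90, -41)), -1) = Pow(Add(-18696, -3690), -1) = Pow(-22386, -1) = Rational(-1, 22386)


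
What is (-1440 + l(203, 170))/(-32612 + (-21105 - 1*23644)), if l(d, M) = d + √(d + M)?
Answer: 1237/77361 - √373/77361 ≈ 0.015740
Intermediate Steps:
l(d, M) = d + √(M + d)
(-1440 + l(203, 170))/(-32612 + (-21105 - 1*23644)) = (-1440 + (203 + √(170 + 203)))/(-32612 + (-21105 - 1*23644)) = (-1440 + (203 + √373))/(-32612 + (-21105 - 23644)) = (-1237 + √373)/(-32612 - 44749) = (-1237 + √373)/(-77361) = (-1237 + √373)*(-1/77361) = 1237/77361 - √373/77361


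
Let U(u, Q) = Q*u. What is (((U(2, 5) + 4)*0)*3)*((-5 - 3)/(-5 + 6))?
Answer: 0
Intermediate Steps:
(((U(2, 5) + 4)*0)*3)*((-5 - 3)/(-5 + 6)) = (((5*2 + 4)*0)*3)*((-5 - 3)/(-5 + 6)) = (((10 + 4)*0)*3)*(-8/1) = ((14*0)*3)*(-8*1) = (0*3)*(-8) = 0*(-8) = 0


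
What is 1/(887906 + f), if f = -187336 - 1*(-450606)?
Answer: 1/1151176 ≈ 8.6868e-7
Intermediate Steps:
f = 263270 (f = -187336 + 450606 = 263270)
1/(887906 + f) = 1/(887906 + 263270) = 1/1151176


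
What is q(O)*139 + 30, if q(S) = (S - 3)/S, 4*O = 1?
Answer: -1499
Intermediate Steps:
O = ¼ (O = (¼)*1 = ¼ ≈ 0.25000)
q(S) = (-3 + S)/S
q(O)*139 + 30 = ((-3 + ¼)/(¼))*139 + 30 = (4*(-11/4))*139 + 30 = -11*139 + 30 = -1529 + 30 = -1499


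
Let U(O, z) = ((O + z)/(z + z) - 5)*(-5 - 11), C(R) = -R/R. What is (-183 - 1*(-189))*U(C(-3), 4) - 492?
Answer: -48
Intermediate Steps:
C(R) = -1 (C(R) = -1*1 = -1)
U(O, z) = 80 - 8*(O + z)/z (U(O, z) = ((O + z)/((2*z)) - 5)*(-16) = ((O + z)*(1/(2*z)) - 5)*(-16) = ((O + z)/(2*z) - 5)*(-16) = (-5 + (O + z)/(2*z))*(-16) = 80 - 8*(O + z)/z)
(-183 - 1*(-189))*U(C(-3), 4) - 492 = (-183 - 1*(-189))*(72 - 8*(-1)/4) - 492 = (-183 + 189)*(72 - 8*(-1)*1/4) - 492 = 6*(72 + 2) - 492 = 6*74 - 492 = 444 - 492 = -48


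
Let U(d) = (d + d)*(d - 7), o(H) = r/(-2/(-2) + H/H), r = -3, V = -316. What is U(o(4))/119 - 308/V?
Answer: 1315/1106 ≈ 1.1890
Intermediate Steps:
o(H) = -3/2 (o(H) = -3/(-2/(-2) + H/H) = -3/(-2*(-½) + 1) = -3/(1 + 1) = -3/2)
U(d) = 2*d*(-7 + d) (U(d) = (2*d)*(-7 + d) = 2*d*(-7 + d))
U(o(4))/119 - 308/V = (2*(-3/2)*(-7 - 3/2))/119 - 308/(-316) = (2*(-3/2)*(-17/2))*(1/119) - 308*(-1/316) = (51/2)*(1/119) + 77/79 = 3/14 + 77/79 = 1315/1106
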